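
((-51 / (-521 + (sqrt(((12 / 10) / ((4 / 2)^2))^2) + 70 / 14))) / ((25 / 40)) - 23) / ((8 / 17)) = -667505 / 13752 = -48.54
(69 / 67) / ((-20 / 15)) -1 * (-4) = 865 / 268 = 3.23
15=15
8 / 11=0.73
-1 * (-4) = 4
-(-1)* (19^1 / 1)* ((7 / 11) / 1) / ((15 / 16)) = 2128 / 165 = 12.90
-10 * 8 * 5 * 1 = -400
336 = 336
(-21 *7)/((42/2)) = -7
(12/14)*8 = 48/7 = 6.86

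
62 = 62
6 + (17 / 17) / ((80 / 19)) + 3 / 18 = 1537 / 240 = 6.40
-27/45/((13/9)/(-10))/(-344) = -0.01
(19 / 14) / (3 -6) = -19 / 42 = -0.45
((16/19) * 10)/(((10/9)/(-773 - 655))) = -205632/19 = -10822.74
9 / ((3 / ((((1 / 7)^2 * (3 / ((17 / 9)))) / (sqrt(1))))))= 81 / 833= 0.10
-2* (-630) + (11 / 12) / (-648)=9797749 / 7776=1260.00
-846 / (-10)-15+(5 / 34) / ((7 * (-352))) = 29154023 / 418880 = 69.60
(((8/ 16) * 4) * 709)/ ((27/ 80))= 113440/ 27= 4201.48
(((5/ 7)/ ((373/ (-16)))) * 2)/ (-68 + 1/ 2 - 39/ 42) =160/ 178667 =0.00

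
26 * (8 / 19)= 208 / 19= 10.95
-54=-54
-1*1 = -1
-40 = -40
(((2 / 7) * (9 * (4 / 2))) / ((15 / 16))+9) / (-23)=-507 / 805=-0.63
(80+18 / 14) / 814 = 569 / 5698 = 0.10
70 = 70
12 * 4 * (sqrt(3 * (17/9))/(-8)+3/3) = 48 - 2 * sqrt(51) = 33.72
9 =9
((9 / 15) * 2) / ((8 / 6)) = 9 / 10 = 0.90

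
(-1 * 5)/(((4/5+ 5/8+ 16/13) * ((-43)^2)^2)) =-2600/4721364181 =-0.00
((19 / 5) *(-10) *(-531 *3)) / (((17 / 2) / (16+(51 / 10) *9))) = 37470546 / 85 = 440829.95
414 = 414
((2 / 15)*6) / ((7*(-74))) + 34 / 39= 43952 / 50505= 0.87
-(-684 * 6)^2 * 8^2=-1077940224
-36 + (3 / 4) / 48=-2303 / 64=-35.98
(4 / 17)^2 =16 / 289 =0.06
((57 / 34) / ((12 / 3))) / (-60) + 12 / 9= 10823 / 8160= 1.33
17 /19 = 0.89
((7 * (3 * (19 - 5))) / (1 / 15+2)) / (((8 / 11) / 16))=97020 / 31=3129.68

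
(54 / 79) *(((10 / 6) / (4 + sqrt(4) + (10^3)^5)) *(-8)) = -360 / 39500000000000237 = -0.00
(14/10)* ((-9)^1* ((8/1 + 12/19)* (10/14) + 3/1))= -10971/95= -115.48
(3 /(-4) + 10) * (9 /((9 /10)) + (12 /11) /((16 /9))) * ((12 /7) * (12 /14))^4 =29022084864 /63412811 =457.67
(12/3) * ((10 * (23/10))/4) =23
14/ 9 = 1.56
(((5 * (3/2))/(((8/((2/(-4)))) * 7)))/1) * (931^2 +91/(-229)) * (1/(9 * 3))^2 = -2625505/32976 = -79.62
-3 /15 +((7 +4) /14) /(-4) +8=2129 /280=7.60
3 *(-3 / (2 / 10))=-45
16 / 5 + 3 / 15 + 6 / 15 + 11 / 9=226 / 45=5.02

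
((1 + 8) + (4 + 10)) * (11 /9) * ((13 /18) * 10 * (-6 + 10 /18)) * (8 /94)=-3223220 /34263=-94.07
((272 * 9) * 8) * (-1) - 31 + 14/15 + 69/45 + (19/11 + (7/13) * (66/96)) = -673030159/34320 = -19610.44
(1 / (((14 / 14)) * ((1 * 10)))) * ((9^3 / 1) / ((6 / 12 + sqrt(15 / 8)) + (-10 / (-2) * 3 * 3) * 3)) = 395118 / 734335 - 729 * sqrt(30) / 734335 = 0.53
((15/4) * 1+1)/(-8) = -0.59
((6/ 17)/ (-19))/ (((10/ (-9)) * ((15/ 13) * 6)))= 39/ 16150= 0.00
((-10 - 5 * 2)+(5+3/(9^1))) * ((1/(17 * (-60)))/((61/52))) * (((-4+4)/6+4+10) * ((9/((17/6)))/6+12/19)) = 200200/1004853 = 0.20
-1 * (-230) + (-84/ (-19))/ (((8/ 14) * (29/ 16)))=129082/ 551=234.27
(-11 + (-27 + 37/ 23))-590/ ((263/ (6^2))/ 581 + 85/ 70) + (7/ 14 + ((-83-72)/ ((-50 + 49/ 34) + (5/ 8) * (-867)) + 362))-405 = -53035412180211/ 94785421394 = -559.53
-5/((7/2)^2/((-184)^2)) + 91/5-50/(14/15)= -3394266/245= -13854.15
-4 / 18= -0.22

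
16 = 16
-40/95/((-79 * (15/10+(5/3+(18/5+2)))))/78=40/5131919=0.00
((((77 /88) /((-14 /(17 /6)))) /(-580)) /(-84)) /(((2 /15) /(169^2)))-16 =-10463393 /623616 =-16.78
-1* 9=-9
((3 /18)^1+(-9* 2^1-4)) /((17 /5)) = -655 /102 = -6.42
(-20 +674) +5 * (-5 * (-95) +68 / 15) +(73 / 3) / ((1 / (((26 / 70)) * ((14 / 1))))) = 15891 / 5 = 3178.20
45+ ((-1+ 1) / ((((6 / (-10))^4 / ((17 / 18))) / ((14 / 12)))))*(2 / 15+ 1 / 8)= 45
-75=-75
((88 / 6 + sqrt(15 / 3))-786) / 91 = -178 / 21 + sqrt(5) / 91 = -8.45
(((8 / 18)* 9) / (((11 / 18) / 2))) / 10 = 72 / 55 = 1.31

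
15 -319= -304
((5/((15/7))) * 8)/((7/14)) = 112/3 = 37.33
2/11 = 0.18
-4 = -4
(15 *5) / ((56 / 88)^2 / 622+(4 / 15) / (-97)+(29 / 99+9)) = 24638897250 / 3052211141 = 8.07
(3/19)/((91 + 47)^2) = 1/120612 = 0.00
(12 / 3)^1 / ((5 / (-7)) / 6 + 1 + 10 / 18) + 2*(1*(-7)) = -2030 / 181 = -11.22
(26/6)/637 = 1/147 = 0.01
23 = 23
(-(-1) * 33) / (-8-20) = -33 / 28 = -1.18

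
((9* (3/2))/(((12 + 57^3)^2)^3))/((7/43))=43/20925725051962305449921393156250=0.00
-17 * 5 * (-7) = 595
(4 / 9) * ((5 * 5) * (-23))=-2300 / 9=-255.56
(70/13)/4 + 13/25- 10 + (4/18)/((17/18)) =-87279/11050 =-7.90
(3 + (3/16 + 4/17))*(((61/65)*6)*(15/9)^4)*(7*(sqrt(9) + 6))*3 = 49692125/1768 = 28106.41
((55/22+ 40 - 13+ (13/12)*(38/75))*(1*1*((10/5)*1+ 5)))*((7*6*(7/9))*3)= 4638046/225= 20613.54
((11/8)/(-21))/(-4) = 11/672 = 0.02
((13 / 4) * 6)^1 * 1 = 39 / 2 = 19.50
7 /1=7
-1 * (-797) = 797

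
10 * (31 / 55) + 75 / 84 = 2011 / 308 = 6.53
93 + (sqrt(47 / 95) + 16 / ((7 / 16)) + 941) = sqrt(4465) / 95 + 7494 / 7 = 1071.27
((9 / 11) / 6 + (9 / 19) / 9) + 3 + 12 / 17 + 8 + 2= 98737 / 7106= 13.89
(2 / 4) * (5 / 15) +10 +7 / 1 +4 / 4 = 109 / 6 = 18.17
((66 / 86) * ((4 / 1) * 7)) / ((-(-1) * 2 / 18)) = 8316 / 43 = 193.40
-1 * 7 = -7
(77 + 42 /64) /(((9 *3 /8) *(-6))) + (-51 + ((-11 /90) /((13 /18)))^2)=-54.81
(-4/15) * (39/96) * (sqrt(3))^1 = -0.19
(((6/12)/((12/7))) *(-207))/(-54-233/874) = 211071/189716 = 1.11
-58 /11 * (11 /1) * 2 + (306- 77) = 113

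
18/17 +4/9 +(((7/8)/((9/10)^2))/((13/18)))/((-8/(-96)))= 38690/1989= 19.45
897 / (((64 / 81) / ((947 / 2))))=68806179 / 128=537548.27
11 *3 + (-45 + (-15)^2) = 213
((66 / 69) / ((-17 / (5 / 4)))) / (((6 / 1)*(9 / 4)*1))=-55 / 10557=-0.01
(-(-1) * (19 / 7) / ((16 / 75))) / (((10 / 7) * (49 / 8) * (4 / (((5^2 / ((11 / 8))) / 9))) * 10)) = 475 / 6468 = 0.07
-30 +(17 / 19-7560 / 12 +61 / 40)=-499761 / 760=-657.58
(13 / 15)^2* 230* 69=178802 / 15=11920.13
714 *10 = 7140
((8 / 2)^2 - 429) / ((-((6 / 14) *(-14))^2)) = 413 / 36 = 11.47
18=18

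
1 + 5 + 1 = 7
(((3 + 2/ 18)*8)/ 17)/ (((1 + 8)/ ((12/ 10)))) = 448/ 2295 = 0.20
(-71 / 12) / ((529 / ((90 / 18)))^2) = -1775 / 3358092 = -0.00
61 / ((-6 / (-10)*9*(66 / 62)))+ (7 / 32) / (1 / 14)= 194939 / 14256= 13.67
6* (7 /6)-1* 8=-1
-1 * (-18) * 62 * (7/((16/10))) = 9765/2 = 4882.50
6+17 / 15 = 107 / 15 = 7.13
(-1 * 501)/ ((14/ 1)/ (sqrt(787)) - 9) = 7014 * sqrt(787)/ 63551 + 3548583/ 63551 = 58.93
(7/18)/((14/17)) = 17/36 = 0.47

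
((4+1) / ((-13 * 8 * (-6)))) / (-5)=-1 / 624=-0.00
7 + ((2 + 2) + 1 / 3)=34 / 3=11.33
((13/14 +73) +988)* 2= 14867/7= 2123.86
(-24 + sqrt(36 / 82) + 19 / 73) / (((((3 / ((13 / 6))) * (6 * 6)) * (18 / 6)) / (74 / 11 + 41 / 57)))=-105187901 / 88978824 + 60697 * sqrt(82) / 16658136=-1.15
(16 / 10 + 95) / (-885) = -161 / 1475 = -0.11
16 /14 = 8 /7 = 1.14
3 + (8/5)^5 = 42143/3125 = 13.49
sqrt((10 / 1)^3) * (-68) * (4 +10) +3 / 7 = 3 / 7 - 9520 * sqrt(10) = -30104.45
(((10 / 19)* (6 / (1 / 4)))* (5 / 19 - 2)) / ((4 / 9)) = -17820 / 361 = -49.36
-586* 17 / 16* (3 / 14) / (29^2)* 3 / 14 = -0.03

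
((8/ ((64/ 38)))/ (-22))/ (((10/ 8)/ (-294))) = 2793/ 55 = 50.78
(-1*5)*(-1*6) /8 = 15 /4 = 3.75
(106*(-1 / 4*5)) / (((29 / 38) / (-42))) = 211470 / 29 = 7292.07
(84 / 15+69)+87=808 / 5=161.60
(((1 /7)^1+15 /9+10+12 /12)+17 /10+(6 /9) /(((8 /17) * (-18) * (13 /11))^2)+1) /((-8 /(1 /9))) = -0.22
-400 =-400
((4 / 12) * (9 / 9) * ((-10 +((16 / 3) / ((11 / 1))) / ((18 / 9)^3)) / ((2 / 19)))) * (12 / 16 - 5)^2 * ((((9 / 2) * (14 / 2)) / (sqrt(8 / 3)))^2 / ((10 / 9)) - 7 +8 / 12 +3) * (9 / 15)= -71656720859 / 633600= -113094.57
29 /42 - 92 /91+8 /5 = 499 /390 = 1.28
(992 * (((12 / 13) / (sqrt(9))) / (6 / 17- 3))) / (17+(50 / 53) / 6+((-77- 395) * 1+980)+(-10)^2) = -446896 / 2422875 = -0.18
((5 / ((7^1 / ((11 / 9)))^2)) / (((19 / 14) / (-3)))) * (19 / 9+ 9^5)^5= -51302471321295109535848096000000 / 212044959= -241941480539016773022404.60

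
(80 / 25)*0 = 0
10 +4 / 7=74 / 7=10.57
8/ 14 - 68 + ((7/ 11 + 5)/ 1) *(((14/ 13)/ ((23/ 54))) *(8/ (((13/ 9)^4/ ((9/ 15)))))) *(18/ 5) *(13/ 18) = -33601441144/ 1264538275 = -26.57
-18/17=-1.06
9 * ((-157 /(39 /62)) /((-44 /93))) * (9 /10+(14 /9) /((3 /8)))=205645351 /8580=23967.99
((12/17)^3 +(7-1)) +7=13.35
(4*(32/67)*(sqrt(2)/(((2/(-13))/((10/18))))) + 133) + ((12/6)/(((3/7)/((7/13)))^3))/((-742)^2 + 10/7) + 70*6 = 63211477240996/114306467301 -4160*sqrt(2)/603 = 543.24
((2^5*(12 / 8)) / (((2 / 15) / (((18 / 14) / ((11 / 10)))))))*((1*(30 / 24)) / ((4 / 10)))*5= 6574.68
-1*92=-92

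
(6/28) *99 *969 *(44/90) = 351747/35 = 10049.91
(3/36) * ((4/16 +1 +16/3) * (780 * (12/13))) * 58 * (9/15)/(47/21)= 6141.83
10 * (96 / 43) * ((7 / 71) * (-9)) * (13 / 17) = -15.15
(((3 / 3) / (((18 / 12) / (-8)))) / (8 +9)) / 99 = -16 / 5049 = -0.00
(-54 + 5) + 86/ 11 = -453/ 11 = -41.18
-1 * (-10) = 10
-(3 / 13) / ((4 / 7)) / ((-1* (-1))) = -21 / 52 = -0.40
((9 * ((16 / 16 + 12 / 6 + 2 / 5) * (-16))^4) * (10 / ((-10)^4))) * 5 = 6157836288 / 15625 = 394101.52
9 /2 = 4.50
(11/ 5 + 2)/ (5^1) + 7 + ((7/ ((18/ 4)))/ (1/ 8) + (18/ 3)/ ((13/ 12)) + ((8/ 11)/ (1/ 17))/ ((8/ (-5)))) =18.10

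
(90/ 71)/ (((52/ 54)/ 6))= 7290/ 923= 7.90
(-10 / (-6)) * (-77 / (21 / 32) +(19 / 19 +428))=4675 / 9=519.44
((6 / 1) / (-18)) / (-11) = 1 / 33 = 0.03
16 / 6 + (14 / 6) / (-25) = 193 / 75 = 2.57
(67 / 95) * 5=3.53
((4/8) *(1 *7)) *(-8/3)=-28/3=-9.33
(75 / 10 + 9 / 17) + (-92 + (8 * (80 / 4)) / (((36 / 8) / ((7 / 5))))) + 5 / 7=-71711 / 2142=-33.48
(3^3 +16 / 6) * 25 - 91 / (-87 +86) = 2498 / 3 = 832.67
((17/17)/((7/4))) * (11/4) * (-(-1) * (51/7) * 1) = 561/49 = 11.45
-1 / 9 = -0.11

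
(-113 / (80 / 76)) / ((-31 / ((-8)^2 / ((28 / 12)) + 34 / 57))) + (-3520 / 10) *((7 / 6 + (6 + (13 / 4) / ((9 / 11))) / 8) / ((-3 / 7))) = 121813597 / 58590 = 2079.09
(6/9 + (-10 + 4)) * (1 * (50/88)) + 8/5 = -236/165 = -1.43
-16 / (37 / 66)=-28.54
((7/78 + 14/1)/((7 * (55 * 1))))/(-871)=-157/3736590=-0.00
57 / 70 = 0.81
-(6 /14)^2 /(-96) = 3 /1568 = 0.00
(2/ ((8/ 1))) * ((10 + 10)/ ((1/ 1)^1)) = 5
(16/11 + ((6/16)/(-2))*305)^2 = 96216481/30976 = 3106.16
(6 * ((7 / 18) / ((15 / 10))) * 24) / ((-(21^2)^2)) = -0.00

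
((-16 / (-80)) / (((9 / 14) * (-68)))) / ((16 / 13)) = -91 / 24480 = -0.00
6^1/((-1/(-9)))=54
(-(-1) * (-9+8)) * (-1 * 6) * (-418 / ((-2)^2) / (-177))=209 / 59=3.54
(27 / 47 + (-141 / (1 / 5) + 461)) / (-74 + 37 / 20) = 228820 / 67821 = 3.37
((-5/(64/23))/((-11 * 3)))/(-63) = -115/133056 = -0.00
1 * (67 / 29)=67 / 29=2.31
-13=-13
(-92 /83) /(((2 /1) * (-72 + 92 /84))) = 966 /123587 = 0.01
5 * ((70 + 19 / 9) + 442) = 23135 / 9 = 2570.56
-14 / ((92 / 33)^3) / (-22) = 22869 / 778688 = 0.03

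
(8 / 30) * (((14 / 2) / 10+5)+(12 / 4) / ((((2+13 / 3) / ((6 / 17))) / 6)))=14434 / 8075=1.79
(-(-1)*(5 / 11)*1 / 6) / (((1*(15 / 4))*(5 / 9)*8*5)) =1 / 1100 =0.00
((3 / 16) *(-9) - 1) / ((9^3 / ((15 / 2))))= -215 / 7776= -0.03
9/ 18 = 1/ 2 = 0.50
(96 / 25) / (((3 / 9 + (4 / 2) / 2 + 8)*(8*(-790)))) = -9 / 138250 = -0.00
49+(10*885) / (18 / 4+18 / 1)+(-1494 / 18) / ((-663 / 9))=294014 / 663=443.46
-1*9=-9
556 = 556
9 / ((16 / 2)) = 9 / 8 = 1.12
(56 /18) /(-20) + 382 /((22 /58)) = 498433 /495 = 1006.94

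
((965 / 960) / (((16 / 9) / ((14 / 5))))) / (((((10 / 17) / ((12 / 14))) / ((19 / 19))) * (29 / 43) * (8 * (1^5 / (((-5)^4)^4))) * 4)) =7749920654296875 / 475136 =16310952346.90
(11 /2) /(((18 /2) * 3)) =11 /54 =0.20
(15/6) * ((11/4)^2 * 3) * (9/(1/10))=81675/16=5104.69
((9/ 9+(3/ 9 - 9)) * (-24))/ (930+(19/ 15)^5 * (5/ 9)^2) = 452709000/ 2290624849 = 0.20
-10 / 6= -5 / 3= -1.67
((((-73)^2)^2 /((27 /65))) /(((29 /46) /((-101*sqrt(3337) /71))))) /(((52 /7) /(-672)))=258598926264560*sqrt(3337) /18531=806131635148.03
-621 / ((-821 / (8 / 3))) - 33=-25437 / 821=-30.98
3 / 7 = 0.43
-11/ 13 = -0.85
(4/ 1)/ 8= 1/ 2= 0.50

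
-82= -82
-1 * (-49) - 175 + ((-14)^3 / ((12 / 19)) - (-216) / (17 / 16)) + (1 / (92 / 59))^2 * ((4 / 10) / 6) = -3070098781 / 719440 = -4267.35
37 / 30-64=-1883 / 30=-62.77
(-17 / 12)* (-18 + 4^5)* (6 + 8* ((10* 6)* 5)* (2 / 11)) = -6934861 / 11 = -630441.91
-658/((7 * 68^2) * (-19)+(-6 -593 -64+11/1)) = 329/307822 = 0.00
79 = 79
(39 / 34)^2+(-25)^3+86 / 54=-487596725 / 31212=-15622.09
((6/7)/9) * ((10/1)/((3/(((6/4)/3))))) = 10/63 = 0.16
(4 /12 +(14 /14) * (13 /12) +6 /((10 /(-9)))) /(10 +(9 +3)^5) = -239 /14930520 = -0.00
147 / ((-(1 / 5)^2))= -3675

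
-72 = -72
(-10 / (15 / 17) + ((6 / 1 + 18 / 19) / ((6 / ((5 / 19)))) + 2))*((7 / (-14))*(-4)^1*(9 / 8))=-14667 / 722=-20.31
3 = 3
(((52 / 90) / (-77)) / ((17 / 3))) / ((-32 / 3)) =13 / 104720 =0.00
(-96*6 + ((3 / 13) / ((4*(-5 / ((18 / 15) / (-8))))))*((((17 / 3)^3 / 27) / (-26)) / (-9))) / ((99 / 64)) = -113542031774 / 304922475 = -372.36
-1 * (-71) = 71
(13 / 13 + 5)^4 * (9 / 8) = 1458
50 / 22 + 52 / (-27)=103 / 297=0.35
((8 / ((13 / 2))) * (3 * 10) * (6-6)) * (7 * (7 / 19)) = 0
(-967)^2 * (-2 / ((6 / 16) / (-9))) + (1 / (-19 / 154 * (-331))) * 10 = 282277188148 / 6289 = 44884272.24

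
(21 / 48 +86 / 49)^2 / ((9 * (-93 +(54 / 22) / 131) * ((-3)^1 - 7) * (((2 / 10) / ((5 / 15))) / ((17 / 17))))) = 52569121 / 54903532544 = 0.00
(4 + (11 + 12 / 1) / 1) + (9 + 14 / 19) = 698 / 19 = 36.74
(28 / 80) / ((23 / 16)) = 28 / 115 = 0.24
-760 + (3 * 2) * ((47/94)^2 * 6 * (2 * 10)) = -580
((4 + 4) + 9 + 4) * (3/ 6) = 21/ 2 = 10.50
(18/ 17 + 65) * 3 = 3369/ 17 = 198.18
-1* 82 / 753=-82 / 753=-0.11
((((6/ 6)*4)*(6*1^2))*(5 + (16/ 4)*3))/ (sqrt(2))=204*sqrt(2)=288.50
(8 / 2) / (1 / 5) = 20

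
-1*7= -7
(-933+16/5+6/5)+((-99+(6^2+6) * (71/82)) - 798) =-366793/205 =-1789.23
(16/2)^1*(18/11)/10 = 72/55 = 1.31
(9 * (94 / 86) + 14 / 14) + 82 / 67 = 34748 / 2881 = 12.06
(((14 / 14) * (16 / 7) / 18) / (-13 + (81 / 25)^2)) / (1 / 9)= -1250 / 2737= -0.46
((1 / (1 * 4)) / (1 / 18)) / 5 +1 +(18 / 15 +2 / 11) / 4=247 / 110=2.25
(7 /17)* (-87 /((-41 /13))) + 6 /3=9311 /697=13.36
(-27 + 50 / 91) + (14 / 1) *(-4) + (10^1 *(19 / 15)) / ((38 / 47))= -18232 / 273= -66.78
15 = 15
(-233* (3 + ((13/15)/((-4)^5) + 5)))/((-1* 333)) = 28628011/5114880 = 5.60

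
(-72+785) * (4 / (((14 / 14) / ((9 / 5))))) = 25668 / 5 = 5133.60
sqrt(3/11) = sqrt(33)/11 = 0.52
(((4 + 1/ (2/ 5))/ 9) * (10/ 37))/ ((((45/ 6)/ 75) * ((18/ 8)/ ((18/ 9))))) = 5200/ 2997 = 1.74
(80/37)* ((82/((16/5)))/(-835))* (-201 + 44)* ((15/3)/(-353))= -321850/2181187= -0.15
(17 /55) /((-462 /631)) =-10727 /25410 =-0.42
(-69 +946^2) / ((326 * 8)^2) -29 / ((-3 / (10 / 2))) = 988925821 / 20404992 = 48.46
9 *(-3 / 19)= -27 / 19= -1.42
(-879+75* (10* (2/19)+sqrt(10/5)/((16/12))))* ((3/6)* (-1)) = 15201/38-225* sqrt(2)/8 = 360.25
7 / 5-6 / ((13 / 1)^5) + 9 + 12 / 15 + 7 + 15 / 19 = 669812002 / 35272835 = 18.99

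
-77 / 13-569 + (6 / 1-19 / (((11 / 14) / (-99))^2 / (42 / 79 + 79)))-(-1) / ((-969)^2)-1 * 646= -23135274163984895 / 964312947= -23991458.62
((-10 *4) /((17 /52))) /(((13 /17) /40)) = -6400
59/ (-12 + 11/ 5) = -295/ 49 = -6.02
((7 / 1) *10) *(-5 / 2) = -175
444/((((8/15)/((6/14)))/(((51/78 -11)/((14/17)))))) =-22842135/5096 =-4482.37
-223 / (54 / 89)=-19847 / 54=-367.54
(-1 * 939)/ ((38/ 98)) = -46011/ 19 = -2421.63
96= 96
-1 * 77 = -77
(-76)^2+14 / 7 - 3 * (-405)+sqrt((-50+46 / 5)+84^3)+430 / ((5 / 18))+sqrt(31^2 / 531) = 31 * sqrt(59) / 177+2 * sqrt(3704145) / 5+8541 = 9312.19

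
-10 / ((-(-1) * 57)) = -10 / 57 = -0.18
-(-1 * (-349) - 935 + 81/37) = 21601/37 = 583.81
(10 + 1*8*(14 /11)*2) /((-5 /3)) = -1002 /55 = -18.22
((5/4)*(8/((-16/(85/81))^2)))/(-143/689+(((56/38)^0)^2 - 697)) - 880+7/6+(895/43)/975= -76115379681200939/86611670720640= -878.81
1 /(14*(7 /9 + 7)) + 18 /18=989 /980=1.01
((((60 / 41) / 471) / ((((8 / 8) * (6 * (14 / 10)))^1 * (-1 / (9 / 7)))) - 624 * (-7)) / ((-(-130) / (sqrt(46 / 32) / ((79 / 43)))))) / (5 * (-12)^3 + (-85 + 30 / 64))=-236968499448 * sqrt(23) / 452180800109675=-0.00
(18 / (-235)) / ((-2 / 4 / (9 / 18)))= 18 / 235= 0.08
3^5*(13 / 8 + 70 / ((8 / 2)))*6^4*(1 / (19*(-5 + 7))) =3011499 / 19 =158499.95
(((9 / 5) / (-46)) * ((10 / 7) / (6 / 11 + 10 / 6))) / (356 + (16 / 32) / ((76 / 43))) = -45144 / 636483715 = -0.00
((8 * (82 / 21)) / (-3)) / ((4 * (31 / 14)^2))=-4592 / 8649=-0.53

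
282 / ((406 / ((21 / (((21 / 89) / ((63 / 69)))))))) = 37647 / 667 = 56.44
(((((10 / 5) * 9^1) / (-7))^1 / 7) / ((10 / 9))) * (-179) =14499 / 245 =59.18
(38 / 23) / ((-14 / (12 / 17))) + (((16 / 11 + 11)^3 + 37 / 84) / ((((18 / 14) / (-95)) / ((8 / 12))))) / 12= -7932.20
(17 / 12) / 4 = 17 / 48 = 0.35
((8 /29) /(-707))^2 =64 /420373009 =0.00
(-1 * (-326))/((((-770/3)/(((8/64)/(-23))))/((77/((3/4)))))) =163/230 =0.71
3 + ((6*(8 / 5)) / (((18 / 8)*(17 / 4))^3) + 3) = 35881306 / 5969295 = 6.01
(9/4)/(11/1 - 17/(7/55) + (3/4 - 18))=-7/435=-0.02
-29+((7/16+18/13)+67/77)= -421345/16016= -26.31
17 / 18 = 0.94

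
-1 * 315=-315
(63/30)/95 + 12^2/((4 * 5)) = 6861/950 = 7.22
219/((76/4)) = 11.53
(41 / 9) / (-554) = -41 / 4986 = -0.01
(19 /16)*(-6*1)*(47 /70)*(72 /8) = -24111 /560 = -43.06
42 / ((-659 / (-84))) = 5.35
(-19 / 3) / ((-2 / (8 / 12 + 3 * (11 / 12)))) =779 / 72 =10.82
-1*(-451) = 451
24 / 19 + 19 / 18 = 793 / 342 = 2.32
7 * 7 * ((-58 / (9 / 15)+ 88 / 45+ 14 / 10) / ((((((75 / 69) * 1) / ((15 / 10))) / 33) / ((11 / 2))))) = -572605033 / 500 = -1145210.07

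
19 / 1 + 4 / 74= 705 / 37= 19.05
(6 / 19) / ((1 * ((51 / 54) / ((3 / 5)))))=324 / 1615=0.20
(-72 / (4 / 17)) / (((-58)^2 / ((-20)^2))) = -30600 / 841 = -36.39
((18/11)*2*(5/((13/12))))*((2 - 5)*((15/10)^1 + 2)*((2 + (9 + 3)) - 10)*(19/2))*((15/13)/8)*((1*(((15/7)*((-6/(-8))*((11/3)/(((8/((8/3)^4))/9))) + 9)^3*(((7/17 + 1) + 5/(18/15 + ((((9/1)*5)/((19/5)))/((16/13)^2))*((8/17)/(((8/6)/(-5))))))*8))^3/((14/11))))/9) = -99140878590092918099494713275488251548153267222632038400000/2671843507923785782472336760177141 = -37105795416563336861011110.00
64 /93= 0.69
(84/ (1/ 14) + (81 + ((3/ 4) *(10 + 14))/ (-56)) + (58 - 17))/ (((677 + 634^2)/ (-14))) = -36335/ 805266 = -0.05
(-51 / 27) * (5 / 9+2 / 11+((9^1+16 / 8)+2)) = -23120 / 891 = -25.95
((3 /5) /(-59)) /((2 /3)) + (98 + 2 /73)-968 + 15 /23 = -861172621 /990610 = -869.34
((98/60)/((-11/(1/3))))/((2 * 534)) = -49/1057320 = -0.00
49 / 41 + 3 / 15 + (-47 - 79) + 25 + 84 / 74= -746893 / 7585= -98.47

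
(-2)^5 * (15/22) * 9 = -2160/11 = -196.36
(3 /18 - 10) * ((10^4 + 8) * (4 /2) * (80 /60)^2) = -1049728 /3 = -349909.33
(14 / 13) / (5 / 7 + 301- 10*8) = 0.00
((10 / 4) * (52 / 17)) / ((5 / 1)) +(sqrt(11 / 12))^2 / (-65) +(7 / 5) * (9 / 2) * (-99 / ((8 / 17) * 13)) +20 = -4266307 / 53040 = -80.44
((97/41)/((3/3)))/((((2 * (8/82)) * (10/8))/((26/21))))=1261/105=12.01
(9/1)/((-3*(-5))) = 3/5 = 0.60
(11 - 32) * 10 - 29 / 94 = -19769 / 94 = -210.31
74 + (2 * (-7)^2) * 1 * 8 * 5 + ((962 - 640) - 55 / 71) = 306381 / 71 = 4315.23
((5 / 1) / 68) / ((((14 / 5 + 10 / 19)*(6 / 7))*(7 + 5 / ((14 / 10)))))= 23275 / 9540672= 0.00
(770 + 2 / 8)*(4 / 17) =3081 / 17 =181.24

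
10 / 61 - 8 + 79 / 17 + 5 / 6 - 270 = -1694597 / 6222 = -272.36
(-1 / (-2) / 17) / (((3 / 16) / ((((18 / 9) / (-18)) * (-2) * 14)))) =224 / 459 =0.49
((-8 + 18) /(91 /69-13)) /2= -345 /806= -0.43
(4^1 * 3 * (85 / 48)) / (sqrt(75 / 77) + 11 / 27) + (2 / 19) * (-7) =-39473483 / 3447208 + 309825 * sqrt(231) / 181432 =14.50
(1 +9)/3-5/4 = 25/12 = 2.08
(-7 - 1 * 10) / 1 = -17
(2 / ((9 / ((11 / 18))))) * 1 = 11 / 81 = 0.14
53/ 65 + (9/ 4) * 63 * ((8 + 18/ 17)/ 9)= 317117/ 2210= 143.49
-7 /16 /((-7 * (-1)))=-1 /16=-0.06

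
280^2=78400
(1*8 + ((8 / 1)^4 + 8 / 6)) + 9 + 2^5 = 12439 / 3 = 4146.33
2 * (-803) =-1606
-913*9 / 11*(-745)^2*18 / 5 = -1492573230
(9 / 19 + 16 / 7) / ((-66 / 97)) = -4.06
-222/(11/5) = -1110/11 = -100.91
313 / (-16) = -19.56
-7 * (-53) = 371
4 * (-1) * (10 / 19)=-40 / 19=-2.11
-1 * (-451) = 451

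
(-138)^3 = -2628072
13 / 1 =13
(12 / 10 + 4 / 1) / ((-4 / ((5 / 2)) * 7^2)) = -13 / 196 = -0.07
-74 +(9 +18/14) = -63.71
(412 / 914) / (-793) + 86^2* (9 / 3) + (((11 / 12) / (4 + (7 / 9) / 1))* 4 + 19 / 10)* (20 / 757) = 261741898375176 / 11796514951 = 22188.07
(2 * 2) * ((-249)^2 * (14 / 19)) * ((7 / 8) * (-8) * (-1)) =24304392 / 19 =1279178.53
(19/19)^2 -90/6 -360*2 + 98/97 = -71100/97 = -732.99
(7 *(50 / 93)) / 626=175 / 29109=0.01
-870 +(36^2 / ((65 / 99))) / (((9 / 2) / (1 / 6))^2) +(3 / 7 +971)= 47382 / 455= 104.14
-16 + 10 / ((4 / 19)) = 63 / 2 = 31.50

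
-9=-9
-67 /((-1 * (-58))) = -67 /58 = -1.16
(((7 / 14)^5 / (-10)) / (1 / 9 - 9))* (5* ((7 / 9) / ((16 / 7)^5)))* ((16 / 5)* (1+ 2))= 0.00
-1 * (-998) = 998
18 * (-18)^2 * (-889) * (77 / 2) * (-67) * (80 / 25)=213980792256 / 5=42796158451.20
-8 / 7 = -1.14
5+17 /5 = 8.40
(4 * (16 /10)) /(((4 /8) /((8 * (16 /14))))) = 4096 /35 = 117.03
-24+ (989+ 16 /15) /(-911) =-25.09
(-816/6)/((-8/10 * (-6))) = -85/3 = -28.33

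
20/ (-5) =-4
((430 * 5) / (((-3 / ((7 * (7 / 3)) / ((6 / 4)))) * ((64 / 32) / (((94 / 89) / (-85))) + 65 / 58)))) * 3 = 146.47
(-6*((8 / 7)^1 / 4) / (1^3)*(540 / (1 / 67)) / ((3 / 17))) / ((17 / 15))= -2170800 / 7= -310114.29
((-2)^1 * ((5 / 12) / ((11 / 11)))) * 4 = -10 / 3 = -3.33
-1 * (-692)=692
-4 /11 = -0.36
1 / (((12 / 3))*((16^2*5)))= 1 / 5120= 0.00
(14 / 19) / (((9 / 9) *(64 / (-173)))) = -1211 / 608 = -1.99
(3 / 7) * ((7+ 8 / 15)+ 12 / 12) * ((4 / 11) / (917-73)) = 128 / 81235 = 0.00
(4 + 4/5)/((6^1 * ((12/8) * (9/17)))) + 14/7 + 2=676/135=5.01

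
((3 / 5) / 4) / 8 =3 / 160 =0.02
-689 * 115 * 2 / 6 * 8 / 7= -633880 / 21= -30184.76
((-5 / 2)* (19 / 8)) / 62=-95 / 992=-0.10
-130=-130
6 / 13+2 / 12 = 49 / 78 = 0.63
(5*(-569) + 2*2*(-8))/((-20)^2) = -2877/400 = -7.19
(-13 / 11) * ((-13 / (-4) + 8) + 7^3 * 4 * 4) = -6499.11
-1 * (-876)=876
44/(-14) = -22/7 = -3.14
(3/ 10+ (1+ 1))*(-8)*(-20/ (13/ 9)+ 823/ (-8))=279197/ 130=2147.67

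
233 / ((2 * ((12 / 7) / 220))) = 89705 / 6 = 14950.83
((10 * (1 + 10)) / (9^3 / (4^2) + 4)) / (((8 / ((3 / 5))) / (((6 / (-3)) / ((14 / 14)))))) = -264 / 793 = -0.33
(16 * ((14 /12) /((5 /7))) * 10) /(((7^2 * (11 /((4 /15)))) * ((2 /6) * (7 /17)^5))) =32.77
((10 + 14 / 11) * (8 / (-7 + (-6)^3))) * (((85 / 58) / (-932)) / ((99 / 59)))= 621860 / 1640917179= 0.00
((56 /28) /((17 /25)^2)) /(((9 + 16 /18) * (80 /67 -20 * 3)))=-75375 /10134074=-0.01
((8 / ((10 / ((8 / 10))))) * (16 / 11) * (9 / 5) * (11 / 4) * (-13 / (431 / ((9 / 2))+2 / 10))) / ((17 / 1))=-67392 / 1835575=-0.04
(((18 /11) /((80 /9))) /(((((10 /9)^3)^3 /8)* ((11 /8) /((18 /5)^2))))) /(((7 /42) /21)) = 160137547184727 /236328125000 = 677.61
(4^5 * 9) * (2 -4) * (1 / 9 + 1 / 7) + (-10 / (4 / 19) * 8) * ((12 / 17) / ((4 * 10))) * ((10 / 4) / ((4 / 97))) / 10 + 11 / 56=-4721.60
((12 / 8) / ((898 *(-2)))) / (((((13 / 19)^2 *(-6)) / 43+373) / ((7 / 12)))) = -108661 / 83177285920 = -0.00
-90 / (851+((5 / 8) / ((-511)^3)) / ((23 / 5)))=-2209647681360 / 20893446409279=-0.11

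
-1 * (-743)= 743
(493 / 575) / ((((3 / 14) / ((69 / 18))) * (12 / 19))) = 65569 / 2700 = 24.28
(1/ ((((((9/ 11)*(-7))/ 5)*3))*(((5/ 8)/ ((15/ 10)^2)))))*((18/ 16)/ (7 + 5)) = -11/ 112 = -0.10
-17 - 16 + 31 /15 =-464 /15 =-30.93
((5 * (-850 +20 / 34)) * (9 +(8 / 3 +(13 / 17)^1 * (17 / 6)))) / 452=-129.98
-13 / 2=-6.50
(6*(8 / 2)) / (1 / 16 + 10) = 384 / 161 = 2.39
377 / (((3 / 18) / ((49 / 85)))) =110838 / 85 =1303.98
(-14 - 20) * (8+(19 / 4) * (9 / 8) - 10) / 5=-1819 / 80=-22.74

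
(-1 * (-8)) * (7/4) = 14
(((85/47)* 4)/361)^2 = 0.00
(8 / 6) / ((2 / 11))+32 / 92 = 530 / 69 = 7.68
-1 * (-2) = 2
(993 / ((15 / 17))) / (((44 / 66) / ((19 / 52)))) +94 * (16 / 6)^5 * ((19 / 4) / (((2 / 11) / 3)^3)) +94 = 1265796678251 / 4680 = 270469375.69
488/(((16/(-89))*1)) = -5429/2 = -2714.50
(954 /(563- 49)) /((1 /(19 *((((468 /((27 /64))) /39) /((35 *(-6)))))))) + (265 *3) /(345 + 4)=-23531629 /9417765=-2.50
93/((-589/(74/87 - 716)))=112.92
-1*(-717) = 717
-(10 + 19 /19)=-11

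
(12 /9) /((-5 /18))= -4.80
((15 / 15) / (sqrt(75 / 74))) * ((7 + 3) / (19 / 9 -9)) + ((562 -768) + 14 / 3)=-604 / 3 -3 * sqrt(222) / 31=-202.78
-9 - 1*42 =-51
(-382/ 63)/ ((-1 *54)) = 191/ 1701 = 0.11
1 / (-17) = -1 / 17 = -0.06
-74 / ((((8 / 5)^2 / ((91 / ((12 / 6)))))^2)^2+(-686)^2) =-26787094140625 / 170349991276621594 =-0.00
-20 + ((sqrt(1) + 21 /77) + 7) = -129 /11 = -11.73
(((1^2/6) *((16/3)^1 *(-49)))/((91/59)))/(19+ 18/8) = -13216/9945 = -1.33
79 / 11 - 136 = -1417 / 11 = -128.82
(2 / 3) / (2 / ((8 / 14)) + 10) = 0.05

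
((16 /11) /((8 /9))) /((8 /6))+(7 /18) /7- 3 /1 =-170 /99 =-1.72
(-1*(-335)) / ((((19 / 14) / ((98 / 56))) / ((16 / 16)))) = 16415 / 38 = 431.97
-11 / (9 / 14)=-154 / 9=-17.11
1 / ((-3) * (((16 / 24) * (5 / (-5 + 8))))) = -3 / 10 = -0.30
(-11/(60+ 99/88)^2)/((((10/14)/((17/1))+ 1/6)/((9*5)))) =-2513280/3958781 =-0.63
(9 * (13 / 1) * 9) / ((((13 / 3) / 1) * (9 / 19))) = 513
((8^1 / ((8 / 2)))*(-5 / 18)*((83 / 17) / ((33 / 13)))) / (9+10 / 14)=-37765 / 343332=-0.11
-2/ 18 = -1/ 9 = -0.11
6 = 6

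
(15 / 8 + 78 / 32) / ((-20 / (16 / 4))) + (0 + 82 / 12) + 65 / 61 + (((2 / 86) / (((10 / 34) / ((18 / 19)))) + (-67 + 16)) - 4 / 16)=-527937511 / 11960880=-44.14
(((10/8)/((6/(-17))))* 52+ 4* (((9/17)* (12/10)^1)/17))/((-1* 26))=1595429/225420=7.08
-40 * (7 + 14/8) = -350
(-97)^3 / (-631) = 912673 / 631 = 1446.39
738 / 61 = 12.10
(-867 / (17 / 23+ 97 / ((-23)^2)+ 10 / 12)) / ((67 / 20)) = -55037160 / 373391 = -147.40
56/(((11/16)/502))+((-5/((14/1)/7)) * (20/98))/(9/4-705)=61953901388/1515129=40890.18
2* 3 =6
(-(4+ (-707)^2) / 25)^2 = 249853021609 / 625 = 399764834.57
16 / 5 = 3.20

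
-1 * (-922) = 922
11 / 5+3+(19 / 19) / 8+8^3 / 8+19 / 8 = 717 / 10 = 71.70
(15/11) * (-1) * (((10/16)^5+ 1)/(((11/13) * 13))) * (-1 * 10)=244725/180224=1.36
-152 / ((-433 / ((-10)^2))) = 15200 / 433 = 35.10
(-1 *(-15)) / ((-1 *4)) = -15 / 4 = -3.75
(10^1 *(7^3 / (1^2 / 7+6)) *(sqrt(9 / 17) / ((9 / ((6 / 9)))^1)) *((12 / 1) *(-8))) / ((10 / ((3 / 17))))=-153664 *sqrt(17) / 12427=-50.98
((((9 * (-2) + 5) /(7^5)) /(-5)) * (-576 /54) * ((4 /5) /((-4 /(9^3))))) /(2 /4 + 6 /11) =2223936 /9664025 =0.23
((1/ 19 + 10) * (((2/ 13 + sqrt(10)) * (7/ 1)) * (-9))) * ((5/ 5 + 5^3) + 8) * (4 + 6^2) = -64496880 * sqrt(10)/ 19 - 128993760/ 247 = -11256823.14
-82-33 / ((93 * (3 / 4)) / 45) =-3202 / 31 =-103.29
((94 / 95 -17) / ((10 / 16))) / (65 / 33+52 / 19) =-30888 / 5675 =-5.44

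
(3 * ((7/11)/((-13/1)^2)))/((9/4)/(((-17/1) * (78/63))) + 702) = 952/59151807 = 0.00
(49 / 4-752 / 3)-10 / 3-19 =-1043 / 4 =-260.75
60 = 60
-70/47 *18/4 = -315/47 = -6.70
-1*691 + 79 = -612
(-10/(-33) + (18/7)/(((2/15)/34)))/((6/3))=75770/231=328.01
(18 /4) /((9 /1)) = 0.50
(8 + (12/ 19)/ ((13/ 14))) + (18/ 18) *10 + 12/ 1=7578/ 247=30.68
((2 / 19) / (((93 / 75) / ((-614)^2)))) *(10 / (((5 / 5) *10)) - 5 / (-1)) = 113098800 / 589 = 192018.34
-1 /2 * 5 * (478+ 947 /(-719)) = -1713675 /1438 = -1191.71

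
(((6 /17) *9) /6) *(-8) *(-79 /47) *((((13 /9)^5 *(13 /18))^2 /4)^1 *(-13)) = -23927133420787987 /50146933255182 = -477.14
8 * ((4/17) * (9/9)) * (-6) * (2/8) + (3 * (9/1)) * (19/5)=99.78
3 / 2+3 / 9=1.83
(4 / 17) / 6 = 2 / 51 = 0.04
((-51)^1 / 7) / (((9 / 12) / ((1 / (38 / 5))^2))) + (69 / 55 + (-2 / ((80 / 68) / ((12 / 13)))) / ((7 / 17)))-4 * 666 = -963650278 / 361361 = -2666.72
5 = 5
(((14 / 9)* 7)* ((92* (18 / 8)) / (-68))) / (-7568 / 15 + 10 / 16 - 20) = 67620 / 1068773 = 0.06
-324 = -324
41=41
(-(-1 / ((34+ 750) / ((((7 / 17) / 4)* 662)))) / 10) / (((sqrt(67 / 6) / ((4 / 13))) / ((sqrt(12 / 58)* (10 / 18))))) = 331* sqrt(1943) / 72139704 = 0.00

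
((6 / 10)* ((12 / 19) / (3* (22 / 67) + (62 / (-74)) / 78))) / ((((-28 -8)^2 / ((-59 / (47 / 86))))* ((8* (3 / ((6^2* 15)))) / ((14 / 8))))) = -1716957879 / 1345922456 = -1.28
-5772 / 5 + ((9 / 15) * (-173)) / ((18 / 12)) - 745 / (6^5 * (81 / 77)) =-3853745833 / 3149280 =-1223.69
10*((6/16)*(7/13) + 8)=4265/52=82.02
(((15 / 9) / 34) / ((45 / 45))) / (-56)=-5 / 5712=-0.00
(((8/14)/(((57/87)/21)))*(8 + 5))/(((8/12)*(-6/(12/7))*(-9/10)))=15080/133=113.38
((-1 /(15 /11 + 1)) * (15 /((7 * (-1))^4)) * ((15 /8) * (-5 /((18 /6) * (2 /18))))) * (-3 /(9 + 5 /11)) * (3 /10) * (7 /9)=-81675 /14839552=-0.01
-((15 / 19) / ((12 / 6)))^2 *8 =-450 / 361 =-1.25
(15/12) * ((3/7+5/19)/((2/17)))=1955/266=7.35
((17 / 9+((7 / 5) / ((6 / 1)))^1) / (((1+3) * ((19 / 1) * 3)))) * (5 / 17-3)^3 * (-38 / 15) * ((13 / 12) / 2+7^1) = 420625357 / 119385900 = 3.52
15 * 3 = 45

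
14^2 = 196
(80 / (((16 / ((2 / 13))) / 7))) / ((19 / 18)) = 1260 / 247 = 5.10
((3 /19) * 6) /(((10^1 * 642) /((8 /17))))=12 /172805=0.00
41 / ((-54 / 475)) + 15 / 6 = -9670 / 27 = -358.15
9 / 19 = 0.47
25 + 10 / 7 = 185 / 7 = 26.43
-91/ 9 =-10.11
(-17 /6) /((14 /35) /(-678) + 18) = -9605 /61018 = -0.16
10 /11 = 0.91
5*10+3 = 53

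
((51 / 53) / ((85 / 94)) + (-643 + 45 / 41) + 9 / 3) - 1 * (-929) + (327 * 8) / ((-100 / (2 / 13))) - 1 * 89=198.14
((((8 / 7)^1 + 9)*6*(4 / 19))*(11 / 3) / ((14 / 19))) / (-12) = -781 / 147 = -5.31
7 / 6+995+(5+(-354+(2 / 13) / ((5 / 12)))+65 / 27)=2281301 / 3510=649.94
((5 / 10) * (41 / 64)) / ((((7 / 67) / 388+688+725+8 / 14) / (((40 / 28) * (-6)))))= -3996885 / 2057843752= -0.00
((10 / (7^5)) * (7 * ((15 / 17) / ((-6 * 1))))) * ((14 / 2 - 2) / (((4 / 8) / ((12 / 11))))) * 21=-9000 / 64141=-0.14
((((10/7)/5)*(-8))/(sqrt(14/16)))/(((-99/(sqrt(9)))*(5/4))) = 128*sqrt(14)/8085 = 0.06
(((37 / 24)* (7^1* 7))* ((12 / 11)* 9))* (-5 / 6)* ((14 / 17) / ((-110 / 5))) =23.14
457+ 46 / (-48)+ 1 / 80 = 109453 / 240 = 456.05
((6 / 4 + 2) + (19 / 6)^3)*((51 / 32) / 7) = 8.03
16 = 16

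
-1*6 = -6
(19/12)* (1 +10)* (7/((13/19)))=178.19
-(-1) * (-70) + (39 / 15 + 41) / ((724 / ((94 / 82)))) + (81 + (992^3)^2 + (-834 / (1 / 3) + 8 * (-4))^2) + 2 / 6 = 212155218704904266577509 / 222630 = 952949821250075311.40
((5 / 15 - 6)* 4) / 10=-34 / 15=-2.27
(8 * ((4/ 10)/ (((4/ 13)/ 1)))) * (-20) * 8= -1664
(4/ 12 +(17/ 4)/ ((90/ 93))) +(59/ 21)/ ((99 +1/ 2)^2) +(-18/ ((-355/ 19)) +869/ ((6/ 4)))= 585.02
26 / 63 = 0.41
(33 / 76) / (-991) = -33 / 75316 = -0.00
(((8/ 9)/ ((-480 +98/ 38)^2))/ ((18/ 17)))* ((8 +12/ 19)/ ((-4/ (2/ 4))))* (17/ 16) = -225131/ 53319410568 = -0.00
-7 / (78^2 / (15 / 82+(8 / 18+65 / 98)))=-5834 / 3928743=-0.00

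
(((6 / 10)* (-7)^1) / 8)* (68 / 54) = -119 / 180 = -0.66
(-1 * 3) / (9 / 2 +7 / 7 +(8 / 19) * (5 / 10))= -114 / 217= -0.53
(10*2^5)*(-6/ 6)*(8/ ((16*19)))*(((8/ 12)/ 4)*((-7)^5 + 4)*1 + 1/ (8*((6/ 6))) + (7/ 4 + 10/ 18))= 4029220/ 171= 23562.69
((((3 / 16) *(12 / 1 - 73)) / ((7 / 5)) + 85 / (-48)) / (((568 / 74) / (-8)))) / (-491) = -30895 / 1464162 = -0.02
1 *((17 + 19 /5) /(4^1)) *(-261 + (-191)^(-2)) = -49512008 /36481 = -1357.20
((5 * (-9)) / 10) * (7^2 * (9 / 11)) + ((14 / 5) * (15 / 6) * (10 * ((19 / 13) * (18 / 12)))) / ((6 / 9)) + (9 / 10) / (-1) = 69903 / 1430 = 48.88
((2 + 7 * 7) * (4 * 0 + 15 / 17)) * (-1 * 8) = -360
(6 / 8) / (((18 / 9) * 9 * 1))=1 / 24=0.04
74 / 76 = 37 / 38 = 0.97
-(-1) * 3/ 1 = 3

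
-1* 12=-12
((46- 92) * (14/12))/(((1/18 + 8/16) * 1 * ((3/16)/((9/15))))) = -309.12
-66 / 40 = -1.65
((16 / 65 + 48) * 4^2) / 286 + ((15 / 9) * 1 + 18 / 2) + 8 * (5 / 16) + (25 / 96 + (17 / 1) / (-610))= 876254939 / 54431520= 16.10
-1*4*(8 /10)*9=-144 /5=-28.80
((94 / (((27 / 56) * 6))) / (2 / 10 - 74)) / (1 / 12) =-52640 / 9963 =-5.28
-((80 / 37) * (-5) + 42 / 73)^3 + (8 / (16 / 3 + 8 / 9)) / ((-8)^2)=9466360977499837 / 8827785389248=1072.34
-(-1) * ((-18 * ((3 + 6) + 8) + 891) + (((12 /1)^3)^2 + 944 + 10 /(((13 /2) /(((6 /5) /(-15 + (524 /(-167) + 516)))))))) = 2987513.00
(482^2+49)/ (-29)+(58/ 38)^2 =-83862264/ 10469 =-8010.53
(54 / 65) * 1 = 54 / 65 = 0.83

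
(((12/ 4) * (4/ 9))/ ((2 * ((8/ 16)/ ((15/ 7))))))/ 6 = 10/ 21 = 0.48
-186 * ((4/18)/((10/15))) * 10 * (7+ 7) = -8680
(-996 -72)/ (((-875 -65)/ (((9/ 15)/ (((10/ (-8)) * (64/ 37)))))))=-29637/ 94000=-0.32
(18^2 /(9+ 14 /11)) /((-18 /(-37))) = 64.83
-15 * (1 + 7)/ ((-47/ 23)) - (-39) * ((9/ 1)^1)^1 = 19257/ 47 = 409.72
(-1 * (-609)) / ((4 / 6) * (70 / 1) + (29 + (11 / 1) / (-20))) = 36540 / 4507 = 8.11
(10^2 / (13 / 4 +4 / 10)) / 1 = 2000 / 73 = 27.40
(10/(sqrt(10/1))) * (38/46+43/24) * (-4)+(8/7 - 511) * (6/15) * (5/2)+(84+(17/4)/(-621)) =-7404923/17388 - 1445 * sqrt(10)/138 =-458.98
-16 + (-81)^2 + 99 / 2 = 13189 / 2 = 6594.50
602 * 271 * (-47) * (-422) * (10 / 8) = 4044698035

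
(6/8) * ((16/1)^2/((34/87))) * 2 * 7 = 116928/17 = 6878.12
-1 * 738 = -738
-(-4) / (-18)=-2 / 9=-0.22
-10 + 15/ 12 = -35/ 4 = -8.75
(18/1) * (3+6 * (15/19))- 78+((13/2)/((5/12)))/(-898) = 2612439/42655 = 61.25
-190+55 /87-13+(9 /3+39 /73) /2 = -200.60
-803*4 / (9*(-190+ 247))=-3212 / 513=-6.26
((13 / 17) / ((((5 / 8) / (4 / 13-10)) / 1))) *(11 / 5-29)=317.82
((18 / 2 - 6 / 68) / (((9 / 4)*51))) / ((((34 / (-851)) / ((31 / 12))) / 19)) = -50625139 / 530604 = -95.41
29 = 29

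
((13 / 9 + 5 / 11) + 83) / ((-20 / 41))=-68921 / 396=-174.04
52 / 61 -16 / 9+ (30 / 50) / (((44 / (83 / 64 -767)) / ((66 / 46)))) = -51417845 / 3232512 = -15.91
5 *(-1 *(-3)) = 15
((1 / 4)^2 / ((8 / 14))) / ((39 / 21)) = 49 / 832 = 0.06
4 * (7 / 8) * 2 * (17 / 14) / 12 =17 / 24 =0.71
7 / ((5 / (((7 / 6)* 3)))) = 49 / 10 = 4.90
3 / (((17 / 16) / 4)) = 192 / 17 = 11.29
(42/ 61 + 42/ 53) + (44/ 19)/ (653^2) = 38791421800/ 26193025643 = 1.48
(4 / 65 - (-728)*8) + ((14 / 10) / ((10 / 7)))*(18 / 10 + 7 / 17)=160949578 / 27625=5826.23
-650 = -650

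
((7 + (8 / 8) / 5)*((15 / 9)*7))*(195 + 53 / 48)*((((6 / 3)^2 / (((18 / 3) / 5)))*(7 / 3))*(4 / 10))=461237 / 9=51248.56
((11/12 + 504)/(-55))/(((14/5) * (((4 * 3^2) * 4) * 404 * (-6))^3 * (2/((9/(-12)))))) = -6059/209582985188525211648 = -0.00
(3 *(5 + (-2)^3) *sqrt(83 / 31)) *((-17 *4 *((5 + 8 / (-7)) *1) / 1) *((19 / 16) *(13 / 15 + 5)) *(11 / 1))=6331446 *sqrt(2573) / 1085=296000.92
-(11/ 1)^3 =-1331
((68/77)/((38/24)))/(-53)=-816/77539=-0.01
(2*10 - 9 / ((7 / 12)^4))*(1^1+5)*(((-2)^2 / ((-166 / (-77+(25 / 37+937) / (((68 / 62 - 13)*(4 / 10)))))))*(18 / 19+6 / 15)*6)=-530829422452736 / 28719669545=-18483.13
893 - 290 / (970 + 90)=94629 / 106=892.73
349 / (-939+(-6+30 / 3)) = -349 / 935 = -0.37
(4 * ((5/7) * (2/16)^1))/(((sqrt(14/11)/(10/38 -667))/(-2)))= 31670 * sqrt(154)/931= 422.14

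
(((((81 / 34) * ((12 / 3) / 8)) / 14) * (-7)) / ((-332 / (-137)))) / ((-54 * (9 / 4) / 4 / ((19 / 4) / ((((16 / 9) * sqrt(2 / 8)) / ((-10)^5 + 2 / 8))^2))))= 11244903775270281 / 23117824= 486417050.99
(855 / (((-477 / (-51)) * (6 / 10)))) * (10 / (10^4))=323 / 2120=0.15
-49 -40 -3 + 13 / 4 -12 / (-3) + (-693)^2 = 1920657 / 4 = 480164.25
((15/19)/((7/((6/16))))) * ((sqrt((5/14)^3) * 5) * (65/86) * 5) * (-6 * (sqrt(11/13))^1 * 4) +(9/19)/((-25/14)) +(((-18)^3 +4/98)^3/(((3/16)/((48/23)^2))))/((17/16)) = -2179347388862761923524382/502558292075-84375 * sqrt(10010)/2241848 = -4336506676402.46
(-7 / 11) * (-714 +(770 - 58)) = 14 / 11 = 1.27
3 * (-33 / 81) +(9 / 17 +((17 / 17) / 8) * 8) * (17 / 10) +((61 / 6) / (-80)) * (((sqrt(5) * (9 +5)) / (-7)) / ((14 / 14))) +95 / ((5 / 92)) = 61 * sqrt(5) / 240 +78722 / 45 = 1749.95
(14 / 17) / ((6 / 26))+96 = 5078 / 51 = 99.57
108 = 108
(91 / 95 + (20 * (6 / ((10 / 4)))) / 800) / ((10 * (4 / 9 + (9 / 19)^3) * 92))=3141783 / 1563862000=0.00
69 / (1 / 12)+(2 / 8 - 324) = 2017 / 4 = 504.25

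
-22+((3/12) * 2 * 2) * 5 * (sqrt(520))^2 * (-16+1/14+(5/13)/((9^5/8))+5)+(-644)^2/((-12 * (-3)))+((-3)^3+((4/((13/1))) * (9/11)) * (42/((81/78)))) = -76988342813/4546773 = -16932.52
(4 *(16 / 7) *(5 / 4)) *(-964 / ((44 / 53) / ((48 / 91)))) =-49048320 / 7007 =-6999.90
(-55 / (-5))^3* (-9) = -11979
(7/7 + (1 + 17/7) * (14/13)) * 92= 5612/13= 431.69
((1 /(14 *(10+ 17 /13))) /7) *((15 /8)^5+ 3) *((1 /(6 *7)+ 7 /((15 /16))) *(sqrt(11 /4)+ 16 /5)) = 5846225957 *sqrt(11) /66087813120+ 5846225957 /10326220800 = 0.86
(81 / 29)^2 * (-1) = -6561 / 841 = -7.80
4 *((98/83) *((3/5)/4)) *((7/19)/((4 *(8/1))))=1029/126160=0.01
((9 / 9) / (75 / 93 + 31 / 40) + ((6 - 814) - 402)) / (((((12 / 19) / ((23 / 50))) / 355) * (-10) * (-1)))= -7358270239 / 235320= -31269.21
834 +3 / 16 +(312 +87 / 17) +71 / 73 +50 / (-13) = 296442351 / 258128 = 1148.43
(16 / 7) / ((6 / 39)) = 104 / 7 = 14.86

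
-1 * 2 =-2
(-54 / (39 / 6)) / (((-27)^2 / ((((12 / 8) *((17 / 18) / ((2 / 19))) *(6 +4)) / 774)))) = -1615 / 815022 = -0.00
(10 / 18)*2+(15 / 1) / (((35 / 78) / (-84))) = -25262 / 9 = -2806.89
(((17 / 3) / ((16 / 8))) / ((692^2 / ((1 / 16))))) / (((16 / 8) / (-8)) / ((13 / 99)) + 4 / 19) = -0.00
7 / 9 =0.78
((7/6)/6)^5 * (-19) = -319333/60466176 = -0.01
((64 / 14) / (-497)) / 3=-32 / 10437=-0.00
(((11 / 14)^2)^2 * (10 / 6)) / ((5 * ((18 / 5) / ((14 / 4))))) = 0.12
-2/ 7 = -0.29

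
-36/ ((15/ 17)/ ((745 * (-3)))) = 91188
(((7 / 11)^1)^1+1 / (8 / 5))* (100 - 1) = 999 / 8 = 124.88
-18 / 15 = -6 / 5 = -1.20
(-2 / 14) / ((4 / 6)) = -3 / 14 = -0.21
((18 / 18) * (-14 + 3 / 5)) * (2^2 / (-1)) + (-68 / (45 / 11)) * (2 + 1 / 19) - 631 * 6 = -1073458 / 285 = -3766.52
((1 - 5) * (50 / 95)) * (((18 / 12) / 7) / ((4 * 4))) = -0.03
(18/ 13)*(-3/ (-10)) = 27/ 65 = 0.42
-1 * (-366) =366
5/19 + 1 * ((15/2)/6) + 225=17215/76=226.51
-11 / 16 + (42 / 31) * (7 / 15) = -137 / 2480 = -0.06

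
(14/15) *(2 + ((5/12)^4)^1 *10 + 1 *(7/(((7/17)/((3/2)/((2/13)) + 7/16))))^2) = 4354010101/155520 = 27996.46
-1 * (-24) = 24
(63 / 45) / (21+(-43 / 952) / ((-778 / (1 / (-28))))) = 145168576 / 2177528425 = 0.07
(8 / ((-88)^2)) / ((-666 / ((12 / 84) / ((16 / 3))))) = -1 / 24068352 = -0.00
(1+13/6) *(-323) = -6137/6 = -1022.83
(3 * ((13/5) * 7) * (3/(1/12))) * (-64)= -628992/5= -125798.40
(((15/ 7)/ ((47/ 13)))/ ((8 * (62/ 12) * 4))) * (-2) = -585/ 81592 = -0.01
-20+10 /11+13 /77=-1457 /77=-18.92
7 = 7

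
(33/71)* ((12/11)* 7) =252/71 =3.55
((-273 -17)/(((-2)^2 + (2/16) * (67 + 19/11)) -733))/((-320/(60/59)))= -1595/1246788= -0.00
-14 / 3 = -4.67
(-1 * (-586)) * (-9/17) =-5274/17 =-310.24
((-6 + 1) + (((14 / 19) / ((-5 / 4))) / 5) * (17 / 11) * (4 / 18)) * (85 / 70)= -4029493 / 658350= -6.12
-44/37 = -1.19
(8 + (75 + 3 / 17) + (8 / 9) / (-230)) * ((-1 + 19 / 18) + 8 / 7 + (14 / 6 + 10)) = 249513451 / 221697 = 1125.47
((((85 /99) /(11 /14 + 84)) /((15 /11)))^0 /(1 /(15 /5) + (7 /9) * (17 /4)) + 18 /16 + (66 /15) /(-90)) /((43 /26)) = 4141111 /5069700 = 0.82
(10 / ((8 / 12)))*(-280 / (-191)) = 4200 / 191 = 21.99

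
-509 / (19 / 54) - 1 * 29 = -28037 / 19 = -1475.63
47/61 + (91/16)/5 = 9311/4880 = 1.91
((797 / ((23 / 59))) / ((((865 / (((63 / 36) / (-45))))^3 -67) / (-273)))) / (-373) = -4403186697 / 32381913290444153999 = -0.00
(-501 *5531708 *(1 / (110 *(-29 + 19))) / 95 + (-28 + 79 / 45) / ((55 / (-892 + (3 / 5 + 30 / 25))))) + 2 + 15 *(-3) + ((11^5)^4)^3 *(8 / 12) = 47727496998117287108294927047723697924669271561704925391496611840207 / 235125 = 202987759694278733049632900000000000000000000000000000000000000.00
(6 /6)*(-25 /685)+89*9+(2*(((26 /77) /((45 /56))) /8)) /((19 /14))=1032129196 /1288485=801.04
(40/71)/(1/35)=19.72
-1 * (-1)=1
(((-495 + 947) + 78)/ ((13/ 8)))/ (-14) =-2120/ 91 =-23.30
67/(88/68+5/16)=18224/437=41.70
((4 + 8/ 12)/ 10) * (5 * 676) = 4732/ 3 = 1577.33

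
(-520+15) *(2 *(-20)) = 20200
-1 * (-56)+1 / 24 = 56.04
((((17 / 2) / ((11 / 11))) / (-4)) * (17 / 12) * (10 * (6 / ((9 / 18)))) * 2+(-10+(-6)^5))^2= 289578289 / 4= 72394572.25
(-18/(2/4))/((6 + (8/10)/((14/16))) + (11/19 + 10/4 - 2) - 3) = -47880/6641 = -7.21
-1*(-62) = 62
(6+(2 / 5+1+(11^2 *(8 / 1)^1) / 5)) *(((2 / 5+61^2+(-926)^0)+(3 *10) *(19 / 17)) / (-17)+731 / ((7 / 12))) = 2098593162 / 10115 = 207473.37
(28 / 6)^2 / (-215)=-196 / 1935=-0.10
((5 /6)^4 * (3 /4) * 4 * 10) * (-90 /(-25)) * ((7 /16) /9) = 4375 /1728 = 2.53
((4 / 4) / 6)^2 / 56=1 / 2016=0.00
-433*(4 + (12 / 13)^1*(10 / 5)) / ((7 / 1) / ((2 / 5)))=-65816 / 455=-144.65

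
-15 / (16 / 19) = -285 / 16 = -17.81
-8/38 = -4/19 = -0.21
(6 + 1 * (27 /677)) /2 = 4089 /1354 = 3.02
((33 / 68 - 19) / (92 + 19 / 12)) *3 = -11331 / 19091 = -0.59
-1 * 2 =-2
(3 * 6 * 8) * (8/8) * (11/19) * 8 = 12672/19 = 666.95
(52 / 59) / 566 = 26 / 16697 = 0.00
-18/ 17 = -1.06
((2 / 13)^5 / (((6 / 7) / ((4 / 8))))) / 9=0.00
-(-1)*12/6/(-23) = -2/23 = -0.09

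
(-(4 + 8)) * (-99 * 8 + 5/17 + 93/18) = 160454/17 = 9438.47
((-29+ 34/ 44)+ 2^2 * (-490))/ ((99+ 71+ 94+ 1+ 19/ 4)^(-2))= -50925065581/ 352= -144673481.76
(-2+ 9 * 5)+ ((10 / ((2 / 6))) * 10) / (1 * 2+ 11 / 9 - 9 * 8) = 23917 / 619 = 38.64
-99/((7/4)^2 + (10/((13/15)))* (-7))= 20592/16163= 1.27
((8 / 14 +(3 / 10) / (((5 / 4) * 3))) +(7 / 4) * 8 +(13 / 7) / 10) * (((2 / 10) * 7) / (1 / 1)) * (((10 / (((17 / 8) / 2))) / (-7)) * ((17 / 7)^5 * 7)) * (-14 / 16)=867449106 / 60025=14451.46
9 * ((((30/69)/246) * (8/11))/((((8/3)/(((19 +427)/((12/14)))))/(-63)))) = -1475145/10373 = -142.21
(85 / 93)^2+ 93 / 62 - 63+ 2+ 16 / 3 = -922525 / 17298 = -53.33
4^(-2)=1 / 16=0.06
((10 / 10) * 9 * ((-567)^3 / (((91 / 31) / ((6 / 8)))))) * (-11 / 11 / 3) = 7265329911 / 52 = 139717882.90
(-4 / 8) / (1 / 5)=-5 / 2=-2.50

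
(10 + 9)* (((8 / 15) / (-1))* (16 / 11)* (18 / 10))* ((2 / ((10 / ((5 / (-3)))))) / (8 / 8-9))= -304 / 275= -1.11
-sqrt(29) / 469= -0.01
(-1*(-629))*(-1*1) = -629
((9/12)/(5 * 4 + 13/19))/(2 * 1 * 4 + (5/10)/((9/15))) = 57/13886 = 0.00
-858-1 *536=-1394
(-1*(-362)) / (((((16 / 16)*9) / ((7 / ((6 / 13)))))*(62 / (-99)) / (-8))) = 724724 / 93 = 7792.73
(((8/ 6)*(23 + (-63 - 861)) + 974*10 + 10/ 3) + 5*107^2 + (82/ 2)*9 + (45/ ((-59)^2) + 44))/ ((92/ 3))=691326735/ 320252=2158.70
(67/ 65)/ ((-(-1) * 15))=67/ 975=0.07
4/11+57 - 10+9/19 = 9998/209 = 47.84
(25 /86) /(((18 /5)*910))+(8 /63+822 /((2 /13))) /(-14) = -752675437 /1972152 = -381.65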